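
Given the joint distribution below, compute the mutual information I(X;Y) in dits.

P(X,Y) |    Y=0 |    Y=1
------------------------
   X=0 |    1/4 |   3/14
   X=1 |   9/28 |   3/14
0.0008 dits

Mutual information: I(X;Y) = H(X) + H(Y) - H(X,Y)

Marginals:
P(X) = (13/28, 15/28), H(X) = 0.2999 dits
P(Y) = (4/7, 3/7), H(Y) = 0.2966 dits

Joint entropy: H(X,Y) = 0.5957 dits

I(X;Y) = 0.2999 + 0.2966 - 0.5957 = 0.0008 dits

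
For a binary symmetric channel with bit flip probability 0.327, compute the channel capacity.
0.0882 bits

For a binary symmetric channel (BSC) with error probability p:
Capacity C = 1 - H(p) bits per symbol

where H(p) = -p log₂(p) - (1-p) log₂(1-p) is the binary entropy function.

H(0.327) = 0.9118 bits
C = 1 - 0.9118 = 0.0882 bits per symbol

This means we can reliably transmit up to 0.0882 bits of information per channel use.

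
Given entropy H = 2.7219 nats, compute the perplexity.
15.2092

Perplexity is e^H (or exp(H) for natural log).

H = 2.7219 nats
Perplexity = e^2.7219 = 15.2092

Interpretation: The model's uncertainty is equivalent to choosing uniformly among 15.2 options.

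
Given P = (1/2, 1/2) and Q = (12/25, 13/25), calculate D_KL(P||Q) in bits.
0.0012 bits

KL divergence: D_KL(P||Q) = Σ p(x) log(p(x)/q(x))

Computing term by term:
  x=0: 1/2 × log_2[(1/2)/(12/25)] = 1/2 × 0.0589 = 0.0294
  x=1: 1/2 × log_2[(1/2)/(13/25)] = 1/2 × -0.0566 = -0.0283

D_KL(P||Q) = 0.0012 bits

Note: KL divergence is always non-negative and equals 0 iff P = Q.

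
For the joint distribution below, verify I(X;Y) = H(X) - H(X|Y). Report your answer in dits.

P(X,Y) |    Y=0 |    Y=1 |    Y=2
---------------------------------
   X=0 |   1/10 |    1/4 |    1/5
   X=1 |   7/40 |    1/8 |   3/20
I(X;Y) = 0.0131 dits

Mutual information has multiple equivalent forms:
- I(X;Y) = H(X) - H(X|Y)
- I(X;Y) = H(Y) - H(Y|X)
- I(X;Y) = H(X) + H(Y) - H(X,Y)

Computing all quantities:
H(X) = 0.2989, H(Y) = 0.4735, H(X,Y) = 0.7592
H(X|Y) = 0.2858, H(Y|X) = 0.4604

Verification:
H(X) - H(X|Y) = 0.2989 - 0.2858 = 0.0131
H(Y) - H(Y|X) = 0.4735 - 0.4604 = 0.0131
H(X) + H(Y) - H(X,Y) = 0.2989 + 0.4735 - 0.7592 = 0.0131

All forms give I(X;Y) = 0.0131 dits. ✓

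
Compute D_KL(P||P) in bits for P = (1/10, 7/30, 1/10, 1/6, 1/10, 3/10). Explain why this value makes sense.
0.0000 bits

KL divergence satisfies the Gibbs inequality: D_KL(P||Q) ≥ 0 for all distributions P, Q.

D_KL(P||Q) = Σ p(x) log(p(x)/q(x))
Each term is p(x) × log_2(p(x)/p(x)) = p(x) × log_2(1) = 0, so the sum is 0.
D_KL(P||Q) = 0.0000 bits

When P = Q, the KL divergence is exactly 0, as there is no 'divergence' between identical distributions.

This non-negativity is a fundamental property: relative entropy cannot be negative because it measures how different Q is from P.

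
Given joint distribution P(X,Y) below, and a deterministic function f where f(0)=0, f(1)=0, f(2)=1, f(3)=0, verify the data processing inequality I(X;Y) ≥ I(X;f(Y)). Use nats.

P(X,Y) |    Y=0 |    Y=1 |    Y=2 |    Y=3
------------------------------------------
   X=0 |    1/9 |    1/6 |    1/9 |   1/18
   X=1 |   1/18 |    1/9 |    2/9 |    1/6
I(X;Y) = 0.0568, I(X;f(Y)) = 0.0127, inequality holds: 0.0568 ≥ 0.0127

Data Processing Inequality: For any Markov chain X → Y → Z, we have I(X;Y) ≥ I(X;Z).

Here Z = f(Y) is a deterministic function of Y, forming X → Y → Z.

Original I(X;Y) = 0.0568 nats

After applying f:
P(X,Z) where Z=f(Y):
- P(X,Z=0) = P(X,Y=0) + P(X,Y=1) + P(X,Y=3)
- P(X,Z=1) = P(X,Y=2)

I(X;Z) = I(X;f(Y)) = 0.0127 nats

Verification: 0.0568 ≥ 0.0127 ✓

Information cannot be created by processing; the function f can only lose information about X.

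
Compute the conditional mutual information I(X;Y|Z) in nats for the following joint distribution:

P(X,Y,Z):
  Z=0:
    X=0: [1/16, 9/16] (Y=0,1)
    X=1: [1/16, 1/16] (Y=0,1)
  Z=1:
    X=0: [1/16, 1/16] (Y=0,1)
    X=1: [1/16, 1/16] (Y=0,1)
0.0481 nats

Conditional mutual information: I(X;Y|Z) = H(X|Z) + H(Y|Z) - H(X,Y|Z)

H(Z) = 0.5623
H(X,Z) = 1.0735 → H(X|Z) = 0.5112
H(Y,Z) = 1.0735 → H(Y|Z) = 0.5112
H(X,Y,Z) = 1.5366 → H(X,Y|Z) = 0.9743

I(X;Y|Z) = 0.5112 + 0.5112 - 0.9743 = 0.0481 nats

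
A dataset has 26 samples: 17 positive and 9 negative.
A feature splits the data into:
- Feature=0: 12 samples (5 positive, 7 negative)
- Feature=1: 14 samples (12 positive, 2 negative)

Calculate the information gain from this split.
0.1597 bits

Information Gain = H(Y) - H(Y|Feature)

Before split:
P(positive) = 17/26 = 0.6538
H(Y) = 0.9306 bits

After split:
Feature=0: H = 0.9799 bits (weight = 12/26)
Feature=1: H = 0.5917 bits (weight = 14/26)
H(Y|Feature) = (12/26)×0.9799 + (14/26)×0.5917 = 0.7708 bits

Information Gain = 0.9306 - 0.7708 = 0.1597 bits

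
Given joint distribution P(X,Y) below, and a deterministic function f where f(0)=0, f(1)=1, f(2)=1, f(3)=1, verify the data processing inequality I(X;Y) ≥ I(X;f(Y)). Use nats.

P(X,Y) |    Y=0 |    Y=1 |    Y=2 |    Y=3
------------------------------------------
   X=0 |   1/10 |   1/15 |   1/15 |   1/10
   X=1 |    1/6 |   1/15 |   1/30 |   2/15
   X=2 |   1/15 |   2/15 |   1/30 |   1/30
I(X;Y) = 0.0663, I(X;f(Y)) = 0.0113, inequality holds: 0.0663 ≥ 0.0113

Data Processing Inequality: For any Markov chain X → Y → Z, we have I(X;Y) ≥ I(X;Z).

Here Z = f(Y) is a deterministic function of Y, forming X → Y → Z.

Original I(X;Y) = 0.0663 nats

After applying f:
P(X,Z) where Z=f(Y):
- P(X,Z=0) = P(X,Y=0)
- P(X,Z=1) = P(X,Y=1) + P(X,Y=2) + P(X,Y=3)

I(X;Z) = I(X;f(Y)) = 0.0113 nats

Verification: 0.0663 ≥ 0.0113 ✓

Information cannot be created by processing; the function f can only lose information about X.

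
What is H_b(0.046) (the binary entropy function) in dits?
0.0810 dits

The binary entropy function is:
H(p) = -p log(p) - (1-p) log(1-p)

H(0.046) = -0.046 × log_10(0.046) - 0.954 × log_10(0.954)
H(0.046) = 0.0810 dits

Note: Binary entropy is maximized at p=0.5 (H=1 bit) and minimized at p=0 or p=1 (H=0).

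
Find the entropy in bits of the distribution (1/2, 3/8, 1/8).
1.4056 bits

Shannon entropy is H(X) = -Σ p(x) log p(x).

For P = (1/2, 3/8, 1/8):
H = -1/2 × log_2(1/2) -3/8 × log_2(3/8) -1/8 × log_2(1/8)
H = 1.4056 bits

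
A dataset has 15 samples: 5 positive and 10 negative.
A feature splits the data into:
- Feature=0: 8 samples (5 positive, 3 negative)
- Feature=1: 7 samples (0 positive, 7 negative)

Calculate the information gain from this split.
0.4093 bits

Information Gain = H(Y) - H(Y|Feature)

Before split:
P(positive) = 5/15 = 0.3333
H(Y) = 0.9183 bits

After split:
Feature=0: H = 0.9544 bits (weight = 8/15)
Feature=1: H = 0.0000 bits (weight = 7/15)
H(Y|Feature) = (8/15)×0.9544 + (7/15)×0.0000 = 0.5090 bits

Information Gain = 0.9183 - 0.5090 = 0.4093 bits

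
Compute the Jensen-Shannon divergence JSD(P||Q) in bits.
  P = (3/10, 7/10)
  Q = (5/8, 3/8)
0.0781 bits

Jensen-Shannon divergence is:
JSD(P||Q) = 0.5 × D_KL(P||M) + 0.5 × D_KL(Q||M)
where M = 0.5 × (P + Q) is the mixture distribution.

M = 0.5 × (3/10, 7/10) + 0.5 × (5/8, 3/8) = (0.4625, 0.5375)

D_KL(P||M) = 0.0794 bits
D_KL(Q||M) = 0.0767 bits

JSD(P||Q) = 0.5 × 0.0794 + 0.5 × 0.0767 = 0.0781 bits

Unlike KL divergence, JSD is symmetric and bounded: 0 ≤ JSD ≤ log(2).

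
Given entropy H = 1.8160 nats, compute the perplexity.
6.1472

Perplexity is e^H (or exp(H) for natural log).

H = 1.8160 nats
Perplexity = e^1.8160 = 6.1472

Interpretation: The model's uncertainty is equivalent to choosing uniformly among 6.1 options.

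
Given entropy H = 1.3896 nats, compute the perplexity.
4.0132

Perplexity is e^H (or exp(H) for natural log).

H = 1.3896 nats
Perplexity = e^1.3896 = 4.0132

Interpretation: The model's uncertainty is equivalent to choosing uniformly among 4.0 options.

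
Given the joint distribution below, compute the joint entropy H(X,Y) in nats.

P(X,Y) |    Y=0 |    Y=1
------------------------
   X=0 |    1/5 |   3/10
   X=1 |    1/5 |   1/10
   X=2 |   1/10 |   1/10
1.6957 nats

Joint entropy is H(X,Y) = -Σ_{x,y} p(x,y) log p(x,y).

Summing over all non-zero entries:
H(X,Y) = -[1/5·log_e(1/5) + 3/10·log_e(3/10) + 1/5·log_e(1/5) + 1/10·log_e(1/10) + 1/10·log_e(1/10) + 1/10·log_e(1/10)]
H(X,Y) = 1.6957 nats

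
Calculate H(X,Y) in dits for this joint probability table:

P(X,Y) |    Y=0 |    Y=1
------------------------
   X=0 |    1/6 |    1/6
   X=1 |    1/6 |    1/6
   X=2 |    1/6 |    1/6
0.7782 dits

Joint entropy is H(X,Y) = -Σ_{x,y} p(x,y) log p(x,y).

Summing over all non-zero entries:
H(X,Y) = -[1/6·log_10(1/6) + 1/6·log_10(1/6) + 1/6·log_10(1/6) + 1/6·log_10(1/6) + 1/6·log_10(1/6) + 1/6·log_10(1/6)]
H(X,Y) = 0.7782 dits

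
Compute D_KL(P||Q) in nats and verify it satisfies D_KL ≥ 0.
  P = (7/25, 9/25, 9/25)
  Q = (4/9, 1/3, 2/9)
0.0720 nats

KL divergence satisfies the Gibbs inequality: D_KL(P||Q) ≥ 0 for all distributions P, Q.

D_KL(P||Q) = Σ p(x) log(p(x)/q(x))
Term by term:
  x=0: 7/25 × log_e[(7/25)/(4/9)] = -0.1294
  x=1: 9/25 × log_e[(9/25)/(1/3)] = 0.0277
  x=2: 9/25 × log_e[(9/25)/(2/9)] = 0.1737
D_KL(P||Q) = 0.0720 nats

D_KL(P||Q) = 0.0720 ≥ 0 ✓

This non-negativity is a fundamental property: relative entropy cannot be negative because it measures how different Q is from P.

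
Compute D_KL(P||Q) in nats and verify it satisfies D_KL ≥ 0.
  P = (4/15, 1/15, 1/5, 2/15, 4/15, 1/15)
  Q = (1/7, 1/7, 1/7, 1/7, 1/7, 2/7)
0.2431 nats

KL divergence satisfies the Gibbs inequality: D_KL(P||Q) ≥ 0 for all distributions P, Q.

D_KL(P||Q) = Σ p(x) log(p(x)/q(x))
Term by term:
  x=0: 4/15 × log_e[(4/15)/(1/7)] = 0.1664
  x=1: 1/15 × log_e[(1/15)/(1/7)] = -0.0508
  x=2: 1/5 × log_e[(1/5)/(1/7)] = 0.0673
  x=3: 2/15 × log_e[(2/15)/(1/7)] = -0.0092
  x=4: 4/15 × log_e[(4/15)/(1/7)] = 0.1664
  x=5: 1/15 × log_e[(1/15)/(2/7)] = -0.0970
D_KL(P||Q) = 0.2431 nats

D_KL(P||Q) = 0.2431 ≥ 0 ✓

This non-negativity is a fundamental property: relative entropy cannot be negative because it measures how different Q is from P.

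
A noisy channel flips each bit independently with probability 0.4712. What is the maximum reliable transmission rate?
0.0024 bits

For a binary symmetric channel (BSC) with error probability p:
Capacity C = 1 - H(p) bits per symbol

where H(p) = -p log₂(p) - (1-p) log₂(1-p) is the binary entropy function.

H(0.4712) = 0.9976 bits
C = 1 - 0.9976 = 0.0024 bits per symbol

This means we can reliably transmit up to 0.0024 bits of information per channel use.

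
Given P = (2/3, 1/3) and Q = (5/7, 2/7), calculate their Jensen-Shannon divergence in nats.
0.0013 nats

Jensen-Shannon divergence is:
JSD(P||Q) = 0.5 × D_KL(P||M) + 0.5 × D_KL(Q||M)
where M = 0.5 × (P + Q) is the mixture distribution.

M = 0.5 × (2/3, 1/3) + 0.5 × (5/7, 2/7) = (0.690476, 0.309524)

D_KL(P||M) = 0.0013 nats
D_KL(Q||M) = 0.0013 nats

JSD(P||Q) = 0.5 × 0.0013 + 0.5 × 0.0013 = 0.0013 nats

Unlike KL divergence, JSD is symmetric and bounded: 0 ≤ JSD ≤ log(2).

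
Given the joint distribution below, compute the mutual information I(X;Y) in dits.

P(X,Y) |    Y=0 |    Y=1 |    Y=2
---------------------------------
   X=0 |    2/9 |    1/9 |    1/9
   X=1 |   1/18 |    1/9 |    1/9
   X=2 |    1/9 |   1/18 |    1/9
0.0179 dits

Mutual information: I(X;Y) = H(X) + H(Y) - H(X,Y)

Marginals:
P(X) = (4/9, 5/18, 5/18), H(X) = 0.4656 dits
P(Y) = (7/18, 5/18, 1/3), H(Y) = 0.4731 dits

Joint entropy: H(X,Y) = 0.9208 dits

I(X;Y) = 0.4656 + 0.4731 - 0.9208 = 0.0179 dits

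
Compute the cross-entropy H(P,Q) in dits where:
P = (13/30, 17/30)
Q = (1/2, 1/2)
0.3010 dits

Cross-entropy: H(P,Q) = -Σ p(x) log q(x)

Alternatively: H(P,Q) = H(P) + D_KL(P||Q)
H(P) = 0.2972 dits
D_KL(P||Q) = 0.0039 dits

H(P,Q) = 0.2972 + 0.0039 = 0.3010 dits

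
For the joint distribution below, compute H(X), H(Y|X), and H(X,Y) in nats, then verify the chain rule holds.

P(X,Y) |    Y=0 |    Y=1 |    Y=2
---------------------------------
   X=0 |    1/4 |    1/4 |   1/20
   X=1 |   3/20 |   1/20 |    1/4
H(X,Y) = 1.6239, H(X) = 0.6881, H(Y|X) = 0.9357 (all in nats)

Chain rule: H(X,Y) = H(X) + H(Y|X)

Left side — joint entropy directly:
H(X,Y) = -Σ p(x,y) log p(x,y) = 1.6239 nats

Right side — compute H(Y|X) from the conditional distributions:
P(X) = (11/20, 9/20), so H(X) = 0.6881 nats
H(Y|X) = Σ_x P(X=x) · H(Y|X=x):
  P(Y|X=0) = (5/11, 5/11, 1/11), H(Y|X=0) = 0.9348, weight P(X=0) = 11/20
  P(Y|X=1) = (1/3, 1/9, 5/9), H(Y|X=1) = 0.9369, weight P(X=1) = 9/20
H(Y|X) = 0.9357 nats

H(X) + H(Y|X) = 0.6881 + 0.9357 = 1.6239 nats

Both sides equal 1.6239 nats. ✓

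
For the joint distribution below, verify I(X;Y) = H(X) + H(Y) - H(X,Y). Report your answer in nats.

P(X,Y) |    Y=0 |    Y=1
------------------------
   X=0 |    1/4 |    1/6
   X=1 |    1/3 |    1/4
I(X;Y) = 0.0004 nats

Mutual information has multiple equivalent forms:
- I(X;Y) = H(X) - H(X|Y)
- I(X;Y) = H(Y) - H(Y|X)
- I(X;Y) = H(X) + H(Y) - H(X,Y)

Computing all quantities:
H(X) = 0.6792, H(Y) = 0.6792, H(X,Y) = 1.3580
H(X|Y) = 0.6788, H(Y|X) = 0.6788

Verification:
H(X) - H(X|Y) = 0.6792 - 0.6788 = 0.0004
H(Y) - H(Y|X) = 0.6792 - 0.6788 = 0.0004
H(X) + H(Y) - H(X,Y) = 0.6792 + 0.6792 - 1.3580 = 0.0004

All forms give I(X;Y) = 0.0004 nats. ✓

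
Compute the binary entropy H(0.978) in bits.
0.1525 bits

The binary entropy function is:
H(p) = -p log(p) - (1-p) log(1-p)

H(0.978) = -0.978 × log_2(0.978) - 0.022 × log_2(0.022)
H(0.978) = 0.1525 bits

Note: Binary entropy is maximized at p=0.5 (H=1 bit) and minimized at p=0 or p=1 (H=0).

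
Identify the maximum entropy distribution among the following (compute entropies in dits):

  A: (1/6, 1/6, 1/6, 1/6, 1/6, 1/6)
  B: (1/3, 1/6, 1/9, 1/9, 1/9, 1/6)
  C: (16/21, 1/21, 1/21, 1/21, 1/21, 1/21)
A

For a discrete distribution over n outcomes, entropy is maximized by the uniform distribution.

Computing entropies:
H(A) = 0.7782 dits
H(B) = 0.7365 dits
H(C) = 0.4048 dits

The uniform distribution (where all probabilities equal 1/6) achieves the maximum entropy of log_10(6) = 0.7782 dits.

Distribution A has the highest entropy.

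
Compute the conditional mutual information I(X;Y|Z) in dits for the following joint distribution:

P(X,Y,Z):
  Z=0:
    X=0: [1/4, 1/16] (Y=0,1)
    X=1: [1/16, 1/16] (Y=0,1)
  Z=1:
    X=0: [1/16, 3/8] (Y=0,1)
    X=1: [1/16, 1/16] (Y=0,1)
0.0220 dits

Conditional mutual information: I(X;Y|Z) = H(X|Z) + H(Y|Z) - H(X,Y|Z)

H(Z) = 0.2976
H(X,Z) = 0.5407 → H(X|Z) = 0.2431
H(Y,Z) = 0.5407 → H(Y|Z) = 0.2431
H(X,Y,Z) = 0.7618 → H(X,Y|Z) = 0.4642

I(X;Y|Z) = 0.2431 + 0.2431 - 0.4642 = 0.0220 dits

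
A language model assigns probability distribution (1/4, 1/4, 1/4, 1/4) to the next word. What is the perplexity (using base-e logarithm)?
4.0000

Perplexity is e^H (or exp(H) for natural log).

First, H = -Σ p log p = 1.3863 nats
Perplexity = e^1.3863 = 4.0000

Interpretation: The model's uncertainty is equivalent to choosing uniformly among 4.0 options.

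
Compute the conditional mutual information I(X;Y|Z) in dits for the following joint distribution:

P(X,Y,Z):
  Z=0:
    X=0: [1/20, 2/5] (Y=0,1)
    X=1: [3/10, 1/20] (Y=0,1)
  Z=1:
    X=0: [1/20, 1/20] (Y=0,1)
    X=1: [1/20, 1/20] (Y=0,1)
0.1076 dits

Conditional mutual information: I(X;Y|Z) = H(X|Z) + H(Y|Z) - H(X,Y|Z)

H(Z) = 0.2173
H(X,Z) = 0.5156 → H(X|Z) = 0.2983
H(Y,Z) = 0.5156 → H(Y|Z) = 0.2983
H(X,Y,Z) = 0.7063 → H(X,Y|Z) = 0.4890

I(X;Y|Z) = 0.2983 + 0.2983 - 0.4890 = 0.1076 dits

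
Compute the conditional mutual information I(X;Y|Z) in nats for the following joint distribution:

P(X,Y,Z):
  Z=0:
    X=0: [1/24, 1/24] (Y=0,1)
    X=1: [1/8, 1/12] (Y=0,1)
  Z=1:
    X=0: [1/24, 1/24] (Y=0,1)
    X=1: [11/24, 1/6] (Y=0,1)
0.0101 nats

Conditional mutual information: I(X;Y|Z) = H(X|Z) + H(Y|Z) - H(X,Y|Z)

H(Z) = 0.6036
H(X,Z) = 1.0347 → H(X|Z) = 0.4311
H(Y,Z) = 1.2319 → H(Y|Z) = 0.6283
H(X,Y,Z) = 1.6529 → H(X,Y|Z) = 1.0492

I(X;Y|Z) = 0.4311 + 0.6283 - 1.0492 = 0.0101 nats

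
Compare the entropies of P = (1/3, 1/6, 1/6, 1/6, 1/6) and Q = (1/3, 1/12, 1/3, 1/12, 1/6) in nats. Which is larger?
P

Computing entropies in nats:
H(P) = 1.5607
H(Q) = 1.4452

Distribution P has higher entropy.

Intuition: The distribution closer to uniform (more spread out) has higher entropy.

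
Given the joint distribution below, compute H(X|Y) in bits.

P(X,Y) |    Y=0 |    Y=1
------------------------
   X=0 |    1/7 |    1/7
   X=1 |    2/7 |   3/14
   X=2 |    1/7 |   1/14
1.4825 bits

Using the chain rule: H(X|Y) = H(X,Y) - H(Y)

First, compute H(X,Y) = 2.4677 bits

Marginal P(Y) = (4/7, 3/7)
H(Y) = 0.9852 bits

H(X|Y) = H(X,Y) - H(Y) = 2.4677 - 0.9852 = 1.4825 bits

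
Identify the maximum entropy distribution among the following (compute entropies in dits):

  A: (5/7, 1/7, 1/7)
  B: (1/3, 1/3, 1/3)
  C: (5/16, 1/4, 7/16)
B

For a discrete distribution over n outcomes, entropy is maximized by the uniform distribution.

Computing entropies:
H(A) = 0.3458 dits
H(B) = 0.4771 dits
H(C) = 0.4654 dits

The uniform distribution (where all probabilities equal 1/3) achieves the maximum entropy of log_10(3) = 0.4771 dits.

Distribution B has the highest entropy.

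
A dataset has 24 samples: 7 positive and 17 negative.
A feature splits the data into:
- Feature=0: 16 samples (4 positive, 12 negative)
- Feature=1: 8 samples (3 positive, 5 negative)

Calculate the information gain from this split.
0.0119 bits

Information Gain = H(Y) - H(Y|Feature)

Before split:
P(positive) = 7/24 = 0.2917
H(Y) = 0.8709 bits

After split:
Feature=0: H = 0.8113 bits (weight = 16/24)
Feature=1: H = 0.9544 bits (weight = 8/24)
H(Y|Feature) = (16/24)×0.8113 + (8/24)×0.9544 = 0.8590 bits

Information Gain = 0.8709 - 0.8590 = 0.0119 bits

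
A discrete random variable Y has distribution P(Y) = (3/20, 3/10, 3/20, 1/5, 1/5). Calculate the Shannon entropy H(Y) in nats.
1.5741 nats

Shannon entropy is H(X) = -Σ p(x) log p(x).

For P = (3/20, 3/10, 3/20, 1/5, 1/5):
H = -3/20 × log_e(3/20) -3/10 × log_e(3/10) -3/20 × log_e(3/20) -1/5 × log_e(1/5) -1/5 × log_e(1/5)
H = 1.5741 nats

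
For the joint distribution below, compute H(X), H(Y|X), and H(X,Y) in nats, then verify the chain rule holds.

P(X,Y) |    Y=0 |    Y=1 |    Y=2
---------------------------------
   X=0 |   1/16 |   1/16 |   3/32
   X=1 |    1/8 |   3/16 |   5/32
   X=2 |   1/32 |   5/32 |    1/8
H(X,Y) = 2.0906, H(X) = 1.0511, H(Y|X) = 1.0395 (all in nats)

Chain rule: H(X,Y) = H(X) + H(Y|X)

Left side — joint entropy directly:
H(X,Y) = -Σ p(x,y) log p(x,y) = 2.0906 nats

Right side — compute H(Y|X) from the conditional distributions:
P(X) = (7/32, 15/32, 5/16), so H(X) = 1.0511 nats
H(Y|X) = Σ_x P(X=x) · H(Y|X=x):
  P(Y|X=0) = (2/7, 2/7, 3/7), H(Y|X=0) = 1.0790, weight P(X=0) = 7/32
  P(Y|X=1) = (4/15, 2/5, 1/3), H(Y|X=1) = 1.0852, weight P(X=1) = 15/32
  P(Y|X=2) = (1/10, 1/2, 2/5), H(Y|X=2) = 0.9433, weight P(X=2) = 5/16
H(Y|X) = 1.0395 nats

H(X) + H(Y|X) = 1.0511 + 1.0395 = 2.0906 nats

Both sides equal 2.0906 nats. ✓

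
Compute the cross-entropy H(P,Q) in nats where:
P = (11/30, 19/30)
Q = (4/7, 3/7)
0.7418 nats

Cross-entropy: H(P,Q) = -Σ p(x) log q(x)

Alternatively: H(P,Q) = H(P) + D_KL(P||Q)
H(P) = 0.6572 nats
D_KL(P||Q) = 0.0847 nats

H(P,Q) = 0.6572 + 0.0847 = 0.7418 nats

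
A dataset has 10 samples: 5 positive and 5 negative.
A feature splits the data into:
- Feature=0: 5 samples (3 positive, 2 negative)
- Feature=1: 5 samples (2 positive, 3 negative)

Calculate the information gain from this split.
0.0290 bits

Information Gain = H(Y) - H(Y|Feature)

Before split:
P(positive) = 5/10 = 0.5000
H(Y) = 1.0000 bits

After split:
Feature=0: H = 0.9710 bits (weight = 5/10)
Feature=1: H = 0.9710 bits (weight = 5/10)
H(Y|Feature) = (5/10)×0.9710 + (5/10)×0.9710 = 0.9710 bits

Information Gain = 1.0000 - 0.9710 = 0.0290 bits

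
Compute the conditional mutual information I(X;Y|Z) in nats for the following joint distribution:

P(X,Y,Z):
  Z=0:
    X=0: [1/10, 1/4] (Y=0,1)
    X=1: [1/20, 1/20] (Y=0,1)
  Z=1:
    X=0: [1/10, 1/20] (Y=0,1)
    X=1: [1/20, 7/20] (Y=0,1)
0.0838 nats

Conditional mutual information: I(X;Y|Z) = H(X|Z) + H(Y|Z) - H(X,Y|Z)

H(Z) = 0.6881
H(X,Z) = 1.2488 → H(X|Z) = 0.5606
H(Y,Z) = 1.2968 → H(Y|Z) = 0.6087
H(X,Y,Z) = 1.7737 → H(X,Y|Z) = 1.0855

I(X;Y|Z) = 0.5606 + 0.6087 - 1.0855 = 0.0838 nats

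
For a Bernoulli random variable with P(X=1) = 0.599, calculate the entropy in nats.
0.6734 nats

The binary entropy function is:
H(p) = -p log(p) - (1-p) log(1-p)

H(0.599) = -0.599 × log_e(0.599) - 0.401 × log_e(0.401)
H(0.599) = 0.6734 nats

Note: Binary entropy is maximized at p=0.5 (H=1 bit) and minimized at p=0 or p=1 (H=0).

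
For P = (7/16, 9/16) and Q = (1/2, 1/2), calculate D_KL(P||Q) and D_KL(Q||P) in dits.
D_KL(P||Q) = 0.0034, D_KL(Q||P) = 0.0034

KL divergence is not symmetric: D_KL(P||Q) ≠ D_KL(Q||P) in general.

D_KL(P||Q) = 0.0034 dits
D_KL(Q||P) = 0.0034 dits

In this case they happen to be equal (to 4 decimal places).

This asymmetry is why KL divergence is not a true distance metric.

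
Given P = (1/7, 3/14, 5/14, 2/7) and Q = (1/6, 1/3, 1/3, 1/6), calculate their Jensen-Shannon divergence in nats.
0.0151 nats

Jensen-Shannon divergence is:
JSD(P||Q) = 0.5 × D_KL(P||M) + 0.5 × D_KL(Q||M)
where M = 0.5 × (P + Q) is the mixture distribution.

M = 0.5 × (1/7, 3/14, 5/14, 2/7) + 0.5 × (1/6, 1/3, 1/3, 1/6) = (0.154762, 0.27381, 0.345238, 0.22619)

D_KL(P||M) = 0.0149 nats
D_KL(Q||M) = 0.0153 nats

JSD(P||Q) = 0.5 × 0.0149 + 0.5 × 0.0153 = 0.0151 nats

Unlike KL divergence, JSD is symmetric and bounded: 0 ≤ JSD ≤ log(2).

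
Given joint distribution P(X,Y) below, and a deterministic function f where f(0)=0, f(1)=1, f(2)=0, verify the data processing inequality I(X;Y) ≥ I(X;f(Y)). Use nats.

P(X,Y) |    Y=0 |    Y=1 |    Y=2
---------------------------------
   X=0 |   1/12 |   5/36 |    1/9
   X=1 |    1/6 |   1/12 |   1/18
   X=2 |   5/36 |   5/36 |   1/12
I(X;Y) = 0.0309, I(X;f(Y)) = 0.0080, inequality holds: 0.0309 ≥ 0.0080

Data Processing Inequality: For any Markov chain X → Y → Z, we have I(X;Y) ≥ I(X;Z).

Here Z = f(Y) is a deterministic function of Y, forming X → Y → Z.

Original I(X;Y) = 0.0309 nats

After applying f:
P(X,Z) where Z=f(Y):
- P(X,Z=0) = P(X,Y=0) + P(X,Y=2)
- P(X,Z=1) = P(X,Y=1)

I(X;Z) = I(X;f(Y)) = 0.0080 nats

Verification: 0.0309 ≥ 0.0080 ✓

Information cannot be created by processing; the function f can only lose information about X.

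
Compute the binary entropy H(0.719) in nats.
0.5939 nats

The binary entropy function is:
H(p) = -p log(p) - (1-p) log(1-p)

H(0.719) = -0.719 × log_e(0.719) - 0.281 × log_e(0.281)
H(0.719) = 0.5939 nats

Note: Binary entropy is maximized at p=0.5 (H=1 bit) and minimized at p=0 or p=1 (H=0).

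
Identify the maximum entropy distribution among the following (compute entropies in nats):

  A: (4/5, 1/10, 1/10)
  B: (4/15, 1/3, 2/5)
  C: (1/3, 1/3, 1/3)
C

For a discrete distribution over n outcomes, entropy is maximized by the uniform distribution.

Computing entropies:
H(A) = 0.6390 nats
H(B) = 1.0852 nats
H(C) = 1.0986 nats

The uniform distribution (where all probabilities equal 1/3) achieves the maximum entropy of log_e(3) = 1.0986 nats.

Distribution C has the highest entropy.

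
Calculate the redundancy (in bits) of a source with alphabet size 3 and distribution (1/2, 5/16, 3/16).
0.1077 bits

Redundancy measures how far a source is from maximum entropy:
R = H_max - H(X)

Maximum entropy for 3 symbols: H_max = log_2(3) = 1.5850 bits
Actual entropy: H(X) = 1.4772 bits
Redundancy: R = 1.5850 - 1.4772 = 0.1077 bits

This redundancy represents potential for compression: the source could be compressed by 0.1077 bits per symbol.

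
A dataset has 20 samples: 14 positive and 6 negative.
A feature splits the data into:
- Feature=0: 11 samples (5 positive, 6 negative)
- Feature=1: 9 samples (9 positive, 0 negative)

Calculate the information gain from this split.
0.3346 bits

Information Gain = H(Y) - H(Y|Feature)

Before split:
P(positive) = 14/20 = 0.7000
H(Y) = 0.8813 bits

After split:
Feature=0: H = 0.9940 bits (weight = 11/20)
Feature=1: H = 0.0000 bits (weight = 9/20)
H(Y|Feature) = (11/20)×0.9940 + (9/20)×0.0000 = 0.5467 bits

Information Gain = 0.8813 - 0.5467 = 0.3346 bits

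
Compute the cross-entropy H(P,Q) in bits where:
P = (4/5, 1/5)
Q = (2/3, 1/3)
0.7850 bits

Cross-entropy: H(P,Q) = -Σ p(x) log q(x)

Alternatively: H(P,Q) = H(P) + D_KL(P||Q)
H(P) = 0.7219 bits
D_KL(P||Q) = 0.0630 bits

H(P,Q) = 0.7219 + 0.0630 = 0.7850 bits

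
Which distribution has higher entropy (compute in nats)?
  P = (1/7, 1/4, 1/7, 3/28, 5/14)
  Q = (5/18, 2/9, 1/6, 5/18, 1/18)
P

Computing entropies in nats:
H(P) = 1.5096
H(Q) = 1.5051

Distribution P has higher entropy.

Intuition: The distribution closer to uniform (more spread out) has higher entropy.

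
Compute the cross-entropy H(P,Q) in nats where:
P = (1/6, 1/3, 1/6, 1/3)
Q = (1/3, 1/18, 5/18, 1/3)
1.7263 nats

Cross-entropy: H(P,Q) = -Σ p(x) log q(x)

Alternatively: H(P,Q) = H(P) + D_KL(P||Q)
H(P) = 1.3297 nats
D_KL(P||Q) = 0.3966 nats

H(P,Q) = 1.3297 + 0.3966 = 1.7263 nats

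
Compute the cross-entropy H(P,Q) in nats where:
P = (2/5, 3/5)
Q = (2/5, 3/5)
0.6730 nats

Cross-entropy: H(P,Q) = -Σ p(x) log q(x)

Alternatively: H(P,Q) = H(P) + D_KL(P||Q)
H(P) = 0.6730 nats
D_KL(P||Q) = 0.0000 nats

H(P,Q) = 0.6730 + 0.0000 = 0.6730 nats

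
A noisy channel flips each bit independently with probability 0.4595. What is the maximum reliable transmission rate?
0.0047 bits

For a binary symmetric channel (BSC) with error probability p:
Capacity C = 1 - H(p) bits per symbol

where H(p) = -p log₂(p) - (1-p) log₂(1-p) is the binary entropy function.

H(0.4595) = 0.9953 bits
C = 1 - 0.9953 = 0.0047 bits per symbol

This means we can reliably transmit up to 0.0047 bits of information per channel use.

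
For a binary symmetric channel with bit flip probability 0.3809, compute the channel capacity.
0.0413 bits

For a binary symmetric channel (BSC) with error probability p:
Capacity C = 1 - H(p) bits per symbol

where H(p) = -p log₂(p) - (1-p) log₂(1-p) is the binary entropy function.

H(0.3809) = 0.9587 bits
C = 1 - 0.9587 = 0.0413 bits per symbol

This means we can reliably transmit up to 0.0413 bits of information per channel use.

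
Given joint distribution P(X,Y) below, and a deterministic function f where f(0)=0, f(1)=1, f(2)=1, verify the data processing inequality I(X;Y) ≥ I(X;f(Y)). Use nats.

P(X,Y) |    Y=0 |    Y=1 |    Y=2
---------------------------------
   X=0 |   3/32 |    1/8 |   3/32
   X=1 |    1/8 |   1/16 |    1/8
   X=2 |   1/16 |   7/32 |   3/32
I(X;Y) = 0.0564, I(X;f(Y)) = 0.0240, inequality holds: 0.0564 ≥ 0.0240

Data Processing Inequality: For any Markov chain X → Y → Z, we have I(X;Y) ≥ I(X;Z).

Here Z = f(Y) is a deterministic function of Y, forming X → Y → Z.

Original I(X;Y) = 0.0564 nats

After applying f:
P(X,Z) where Z=f(Y):
- P(X,Z=0) = P(X,Y=0)
- P(X,Z=1) = P(X,Y=1) + P(X,Y=2)

I(X;Z) = I(X;f(Y)) = 0.0240 nats

Verification: 0.0564 ≥ 0.0240 ✓

Information cannot be created by processing; the function f can only lose information about X.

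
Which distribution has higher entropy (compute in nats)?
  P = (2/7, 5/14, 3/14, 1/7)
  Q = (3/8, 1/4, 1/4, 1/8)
P

Computing entropies in nats:
H(P) = 1.3337
H(Q) = 1.3209

Distribution P has higher entropy.

Intuition: The distribution closer to uniform (more spread out) has higher entropy.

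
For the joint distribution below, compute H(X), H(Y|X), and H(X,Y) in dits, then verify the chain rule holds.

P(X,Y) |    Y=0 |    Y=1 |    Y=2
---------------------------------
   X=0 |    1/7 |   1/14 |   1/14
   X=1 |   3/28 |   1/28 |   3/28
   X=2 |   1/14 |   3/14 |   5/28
H(X,Y) = 0.9028, H(X) = 0.4607, H(Y|X) = 0.4422 (all in dits)

Chain rule: H(X,Y) = H(X) + H(Y|X)

Left side — joint entropy directly:
H(X,Y) = -Σ p(x,y) log p(x,y) = 0.9028 dits

Right side — compute H(Y|X) from the conditional distributions:
P(X) = (2/7, 1/4, 13/28), so H(X) = 0.4607 dits
H(Y|X) = Σ_x P(X=x) · H(Y|X=x):
  P(Y|X=0) = (1/2, 1/4, 1/4), H(Y|X=0) = 0.4515, weight P(X=0) = 2/7
  P(Y|X=1) = (3/7, 1/7, 3/7), H(Y|X=1) = 0.4361, weight P(X=1) = 1/4
  P(Y|X=2) = (2/13, 6/13, 5/13), H(Y|X=2) = 0.4396, weight P(X=2) = 13/28
H(Y|X) = 0.4422 dits

H(X) + H(Y|X) = 0.4607 + 0.4422 = 0.9028 dits

Both sides equal 0.9028 dits. ✓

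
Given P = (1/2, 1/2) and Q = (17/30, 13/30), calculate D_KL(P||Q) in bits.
0.0129 bits

KL divergence: D_KL(P||Q) = Σ p(x) log(p(x)/q(x))

Computing term by term:
  x=0: 1/2 × log_2[(1/2)/(17/30)] = 1/2 × -0.1806 = -0.0903
  x=1: 1/2 × log_2[(1/2)/(13/30)] = 1/2 × 0.2065 = 0.1032

D_KL(P||Q) = 0.0129 bits

Note: KL divergence is always non-negative and equals 0 iff P = Q.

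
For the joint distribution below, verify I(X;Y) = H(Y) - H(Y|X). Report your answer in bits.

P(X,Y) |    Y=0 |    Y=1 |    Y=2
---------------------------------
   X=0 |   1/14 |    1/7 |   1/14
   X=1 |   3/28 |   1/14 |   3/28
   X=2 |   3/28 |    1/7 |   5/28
I(X;Y) = 0.0365 bits

Mutual information has multiple equivalent forms:
- I(X;Y) = H(X) - H(X|Y)
- I(X;Y) = H(Y) - H(Y|X)
- I(X;Y) = H(X) + H(Y) - H(X,Y)

Computing all quantities:
H(X) = 1.5567, H(Y) = 1.5774, H(X,Y) = 3.0976
H(X|Y) = 1.5202, H(Y|X) = 1.5409

Verification:
H(X) - H(X|Y) = 1.5567 - 1.5202 = 0.0365
H(Y) - H(Y|X) = 1.5774 - 1.5409 = 0.0365
H(X) + H(Y) - H(X,Y) = 1.5567 + 1.5774 - 3.0976 = 0.0365

All forms give I(X;Y) = 0.0365 bits. ✓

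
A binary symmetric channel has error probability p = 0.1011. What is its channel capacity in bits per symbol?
0.5275 bits

For a binary symmetric channel (BSC) with error probability p:
Capacity C = 1 - H(p) bits per symbol

where H(p) = -p log₂(p) - (1-p) log₂(1-p) is the binary entropy function.

H(0.1011) = 0.4725 bits
C = 1 - 0.4725 = 0.5275 bits per symbol

This means we can reliably transmit up to 0.5275 bits of information per channel use.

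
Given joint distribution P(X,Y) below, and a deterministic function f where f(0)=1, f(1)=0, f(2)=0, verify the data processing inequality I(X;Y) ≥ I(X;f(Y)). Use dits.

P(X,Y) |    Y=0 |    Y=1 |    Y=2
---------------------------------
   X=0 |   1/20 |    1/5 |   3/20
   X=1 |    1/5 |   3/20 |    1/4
I(X;Y) = 0.0192, I(X;f(Y)) = 0.0129, inequality holds: 0.0192 ≥ 0.0129

Data Processing Inequality: For any Markov chain X → Y → Z, we have I(X;Y) ≥ I(X;Z).

Here Z = f(Y) is a deterministic function of Y, forming X → Y → Z.

Original I(X;Y) = 0.0192 dits

After applying f:
P(X,Z) where Z=f(Y):
- P(X,Z=0) = P(X,Y=1) + P(X,Y=2)
- P(X,Z=1) = P(X,Y=0)

I(X;Z) = I(X;f(Y)) = 0.0129 dits

Verification: 0.0192 ≥ 0.0129 ✓

Information cannot be created by processing; the function f can only lose information about X.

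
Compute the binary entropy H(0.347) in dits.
0.2804 dits

The binary entropy function is:
H(p) = -p log(p) - (1-p) log(1-p)

H(0.347) = -0.347 × log_10(0.347) - 0.653 × log_10(0.653)
H(0.347) = 0.2804 dits

Note: Binary entropy is maximized at p=0.5 (H=1 bit) and minimized at p=0 or p=1 (H=0).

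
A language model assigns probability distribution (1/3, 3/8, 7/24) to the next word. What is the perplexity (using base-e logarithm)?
2.9844

Perplexity is e^H (or exp(H) for natural log).

First, H = -Σ p log p = 1.0934 nats
Perplexity = e^1.0934 = 2.9844

Interpretation: The model's uncertainty is equivalent to choosing uniformly among 3.0 options.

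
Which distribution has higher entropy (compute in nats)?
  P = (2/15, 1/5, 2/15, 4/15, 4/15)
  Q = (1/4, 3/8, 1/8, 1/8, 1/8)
P

Computing entropies in nats:
H(P) = 1.5641
H(Q) = 1.4942

Distribution P has higher entropy.

Intuition: The distribution closer to uniform (more spread out) has higher entropy.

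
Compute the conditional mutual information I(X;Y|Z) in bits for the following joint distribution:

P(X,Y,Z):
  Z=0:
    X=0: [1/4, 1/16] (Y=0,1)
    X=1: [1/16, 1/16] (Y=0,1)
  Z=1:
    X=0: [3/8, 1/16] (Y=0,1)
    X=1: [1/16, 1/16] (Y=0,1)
0.0730 bits

Conditional mutual information: I(X;Y|Z) = H(X|Z) + H(Y|Z) - H(X,Y|Z)

H(Z) = 0.9887
H(X,Z) = 1.7962 → H(X|Z) = 0.8075
H(Y,Z) = 1.7962 → H(Y|Z) = 0.8075
H(X,Y,Z) = 2.5306 → H(X,Y|Z) = 1.5419

I(X;Y|Z) = 0.8075 + 0.8075 - 1.5419 = 0.0730 bits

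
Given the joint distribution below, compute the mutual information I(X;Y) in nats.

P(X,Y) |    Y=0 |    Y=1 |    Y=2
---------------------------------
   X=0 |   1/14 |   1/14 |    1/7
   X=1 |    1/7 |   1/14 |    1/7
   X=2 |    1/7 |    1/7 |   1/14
0.0428 nats

Mutual information: I(X;Y) = H(X) + H(Y) - H(X,Y)

Marginals:
P(X) = (2/7, 5/14, 5/14), H(X) = 1.0934 nats
P(Y) = (5/14, 2/7, 5/14), H(Y) = 1.0934 nats

Joint entropy: H(X,Y) = 2.1440 nats

I(X;Y) = 1.0934 + 1.0934 - 2.1440 = 0.0428 nats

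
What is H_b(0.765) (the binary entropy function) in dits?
0.2368 dits

The binary entropy function is:
H(p) = -p log(p) - (1-p) log(1-p)

H(0.765) = -0.765 × log_10(0.765) - 0.235 × log_10(0.235)
H(0.765) = 0.2368 dits

Note: Binary entropy is maximized at p=0.5 (H=1 bit) and minimized at p=0 or p=1 (H=0).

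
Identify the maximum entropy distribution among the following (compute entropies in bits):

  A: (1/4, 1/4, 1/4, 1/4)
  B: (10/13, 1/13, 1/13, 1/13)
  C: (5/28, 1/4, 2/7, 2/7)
A

For a discrete distribution over n outcomes, entropy is maximized by the uniform distribution.

Computing entropies:
H(A) = 2.0000 bits
H(B) = 1.1451 bits
H(C) = 1.9766 bits

The uniform distribution (where all probabilities equal 1/4) achieves the maximum entropy of log_2(4) = 2.0000 bits.

Distribution A has the highest entropy.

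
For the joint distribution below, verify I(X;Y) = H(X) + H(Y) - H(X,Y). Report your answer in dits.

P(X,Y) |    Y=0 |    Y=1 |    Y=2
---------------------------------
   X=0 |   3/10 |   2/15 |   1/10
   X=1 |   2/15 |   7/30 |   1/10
I(X;Y) = 0.0193 dits

Mutual information has multiple equivalent forms:
- I(X;Y) = H(X) - H(X|Y)
- I(X;Y) = H(Y) - H(Y|X)
- I(X;Y) = H(X) + H(Y) - H(X,Y)

Computing all quantities:
H(X) = 0.3001, H(Y) = 0.4569, H(X,Y) = 0.7377
H(X|Y) = 0.2807, H(Y|X) = 0.4376

Verification:
H(X) - H(X|Y) = 0.3001 - 0.2807 = 0.0193
H(Y) - H(Y|X) = 0.4569 - 0.4376 = 0.0193
H(X) + H(Y) - H(X,Y) = 0.3001 + 0.4569 - 0.7377 = 0.0193

All forms give I(X;Y) = 0.0193 dits. ✓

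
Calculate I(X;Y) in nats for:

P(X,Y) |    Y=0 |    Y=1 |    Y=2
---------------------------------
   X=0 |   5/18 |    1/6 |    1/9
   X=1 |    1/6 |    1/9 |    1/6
0.0190 nats

Mutual information: I(X;Y) = H(X) + H(Y) - H(X,Y)

Marginals:
P(X) = (5/9, 4/9), H(X) = 0.6870 nats
P(Y) = (4/9, 5/18, 5/18), H(Y) = 1.0720 nats

Joint entropy: H(X,Y) = 1.7400 nats

I(X;Y) = 0.6870 + 1.0720 - 1.7400 = 0.0190 nats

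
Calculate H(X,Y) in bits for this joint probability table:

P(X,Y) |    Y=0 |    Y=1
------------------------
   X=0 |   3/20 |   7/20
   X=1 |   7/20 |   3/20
1.8813 bits

Joint entropy is H(X,Y) = -Σ_{x,y} p(x,y) log p(x,y).

Summing over all non-zero entries:
H(X,Y) = -[3/20·log_2(3/20) + 7/20·log_2(7/20) + 7/20·log_2(7/20) + 3/20·log_2(3/20)]
H(X,Y) = 1.8813 bits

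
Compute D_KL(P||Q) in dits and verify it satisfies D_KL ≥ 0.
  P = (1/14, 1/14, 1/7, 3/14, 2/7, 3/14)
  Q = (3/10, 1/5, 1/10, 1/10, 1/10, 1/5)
0.1533 dits

KL divergence satisfies the Gibbs inequality: D_KL(P||Q) ≥ 0 for all distributions P, Q.

D_KL(P||Q) = Σ p(x) log(p(x)/q(x))
Term by term:
  x=0: 1/14 × log_10[(1/14)/(3/10)] = -0.0445
  x=1: 1/14 × log_10[(1/14)/(1/5)] = -0.0319
  x=2: 1/7 × log_10[(1/7)/(1/10)] = 0.0221
  x=3: 3/14 × log_10[(3/14)/(1/10)] = 0.0709
  x=4: 2/7 × log_10[(2/7)/(1/10)] = 0.1303
  x=5: 3/14 × log_10[(3/14)/(1/5)] = 0.0064
D_KL(P||Q) = 0.1533 dits

D_KL(P||Q) = 0.1533 ≥ 0 ✓

This non-negativity is a fundamental property: relative entropy cannot be negative because it measures how different Q is from P.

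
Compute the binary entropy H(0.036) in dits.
0.0673 dits

The binary entropy function is:
H(p) = -p log(p) - (1-p) log(1-p)

H(0.036) = -0.036 × log_10(0.036) - 0.964 × log_10(0.964)
H(0.036) = 0.0673 dits

Note: Binary entropy is maximized at p=0.5 (H=1 bit) and minimized at p=0 or p=1 (H=0).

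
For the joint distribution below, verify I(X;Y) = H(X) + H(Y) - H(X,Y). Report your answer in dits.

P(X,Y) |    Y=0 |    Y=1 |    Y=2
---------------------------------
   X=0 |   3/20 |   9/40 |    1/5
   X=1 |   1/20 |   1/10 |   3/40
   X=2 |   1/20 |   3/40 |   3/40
I(X;Y) = 0.0007 dits

Mutual information has multiple equivalent forms:
- I(X;Y) = H(X) - H(X|Y)
- I(X;Y) = H(Y) - H(Y|X)
- I(X;Y) = H(X) + H(Y) - H(X,Y)

Computing all quantities:
H(X) = 0.4237, H(Y) = 0.4693, H(X,Y) = 0.8924
H(X|Y) = 0.4231, H(Y|X) = 0.4686

Verification:
H(X) - H(X|Y) = 0.4237 - 0.4231 = 0.0007
H(Y) - H(Y|X) = 0.4693 - 0.4686 = 0.0007
H(X) + H(Y) - H(X,Y) = 0.4237 + 0.4693 - 0.8924 = 0.0007

All forms give I(X;Y) = 0.0007 dits. ✓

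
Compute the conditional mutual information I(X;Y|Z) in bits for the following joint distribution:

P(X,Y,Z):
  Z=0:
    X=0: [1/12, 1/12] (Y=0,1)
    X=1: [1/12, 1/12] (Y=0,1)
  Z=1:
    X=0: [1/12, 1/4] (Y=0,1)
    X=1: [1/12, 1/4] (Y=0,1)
0.0000 bits

Conditional mutual information: I(X;Y|Z) = H(X|Z) + H(Y|Z) - H(X,Y|Z)

H(Z) = 0.9183
H(X,Z) = 1.9183 → H(X|Z) = 1.0000
H(Y,Z) = 1.7925 → H(Y|Z) = 0.8742
H(X,Y,Z) = 2.7925 → H(X,Y|Z) = 1.8742

I(X;Y|Z) = 1.0000 + 0.8742 - 1.8742 = 0.0000 bits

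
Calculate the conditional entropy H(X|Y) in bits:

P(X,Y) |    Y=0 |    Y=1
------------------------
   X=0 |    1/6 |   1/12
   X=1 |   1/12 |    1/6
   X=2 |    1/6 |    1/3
1.4384 bits

Using the chain rule: H(X|Y) = H(X,Y) - H(Y)

First, compute H(X,Y) = 2.4183 bits

Marginal P(Y) = (5/12, 7/12)
H(Y) = 0.9799 bits

H(X|Y) = H(X,Y) - H(Y) = 2.4183 - 0.9799 = 1.4384 bits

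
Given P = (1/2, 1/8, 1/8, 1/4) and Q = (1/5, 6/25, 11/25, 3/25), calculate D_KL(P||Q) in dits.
0.1749 dits

KL divergence: D_KL(P||Q) = Σ p(x) log(p(x)/q(x))

Computing term by term:
  x=0: 1/2 × log_10[(1/2)/(1/5)] = 1/2 × 0.3979 = 0.1990
  x=1: 1/8 × log_10[(1/8)/(6/25)] = 1/8 × -0.2833 = -0.0354
  x=2: 1/8 × log_10[(1/8)/(11/25)] = 1/8 × -0.5465 = -0.0683
  x=3: 1/4 × log_10[(1/4)/(3/25)] = 1/4 × 0.3188 = 0.0797

D_KL(P||Q) = 0.1749 dits

Note: KL divergence is always non-negative and equals 0 iff P = Q.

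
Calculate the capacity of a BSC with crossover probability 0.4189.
0.0191 bits

For a binary symmetric channel (BSC) with error probability p:
Capacity C = 1 - H(p) bits per symbol

where H(p) = -p log₂(p) - (1-p) log₂(1-p) is the binary entropy function.

H(0.4189) = 0.9809 bits
C = 1 - 0.9809 = 0.0191 bits per symbol

This means we can reliably transmit up to 0.0191 bits of information per channel use.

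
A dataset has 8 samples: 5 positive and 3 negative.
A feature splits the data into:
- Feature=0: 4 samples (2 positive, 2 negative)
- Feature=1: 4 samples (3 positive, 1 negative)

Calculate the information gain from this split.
0.0488 bits

Information Gain = H(Y) - H(Y|Feature)

Before split:
P(positive) = 5/8 = 0.6250
H(Y) = 0.9544 bits

After split:
Feature=0: H = 1.0000 bits (weight = 4/8)
Feature=1: H = 0.8113 bits (weight = 4/8)
H(Y|Feature) = (4/8)×1.0000 + (4/8)×0.8113 = 0.9056 bits

Information Gain = 0.9544 - 0.9056 = 0.0488 bits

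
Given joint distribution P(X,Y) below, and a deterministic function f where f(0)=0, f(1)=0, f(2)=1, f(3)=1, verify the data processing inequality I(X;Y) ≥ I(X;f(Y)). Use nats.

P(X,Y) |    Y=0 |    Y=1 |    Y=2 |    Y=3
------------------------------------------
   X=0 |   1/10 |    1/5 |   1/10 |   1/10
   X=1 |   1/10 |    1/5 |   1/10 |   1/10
I(X;Y) = 0.0000, I(X;f(Y)) = 0.0000, inequality holds: 0.0000 ≥ 0.0000

Data Processing Inequality: For any Markov chain X → Y → Z, we have I(X;Y) ≥ I(X;Z).

Here Z = f(Y) is a deterministic function of Y, forming X → Y → Z.

Original I(X;Y) = 0.0000 nats

After applying f:
P(X,Z) where Z=f(Y):
- P(X,Z=0) = P(X,Y=0) + P(X,Y=1)
- P(X,Z=1) = P(X,Y=2) + P(X,Y=3)

I(X;Z) = I(X;f(Y)) = 0.0000 nats

Verification: 0.0000 ≥ 0.0000 ✓

Information cannot be created by processing; the function f can only lose information about X.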